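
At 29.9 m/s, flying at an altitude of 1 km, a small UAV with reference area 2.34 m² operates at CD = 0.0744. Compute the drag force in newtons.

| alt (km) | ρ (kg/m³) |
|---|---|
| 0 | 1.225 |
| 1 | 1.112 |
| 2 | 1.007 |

D = 86.5 N

At 1 km, from the table: ρ = 1.112 kg/m³.
D = ½ρv²S·CD = ½ × 1.112 × 29.9² × 2.34 × 0.0744 = 86.5 N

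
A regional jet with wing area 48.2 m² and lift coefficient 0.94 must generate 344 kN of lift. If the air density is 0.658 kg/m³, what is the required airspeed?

L = ½ρv²S·CL ⇒ v = √(2L/(ρ·S·CL))
v = √(2 × 3.44×10^5 / (0.658 × 48.2 × 0.94)) = √23080 = 152 m/s

v = 152 m/s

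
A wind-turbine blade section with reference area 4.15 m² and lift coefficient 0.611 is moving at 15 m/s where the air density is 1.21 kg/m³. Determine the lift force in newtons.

L = 345 N

L = ½ρv²S·CL = ½ × 1.21 × 15² × 4.15 × 0.611 = 345 N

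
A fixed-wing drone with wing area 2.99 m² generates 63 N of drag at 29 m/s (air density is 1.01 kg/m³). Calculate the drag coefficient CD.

From D = ½ρv²S·CD, rearranging gives CD = 2D/(ρv²S).
CD = 2 × 63 / (1.01 × 29² × 2.99) = 0.0496

CD = 0.0496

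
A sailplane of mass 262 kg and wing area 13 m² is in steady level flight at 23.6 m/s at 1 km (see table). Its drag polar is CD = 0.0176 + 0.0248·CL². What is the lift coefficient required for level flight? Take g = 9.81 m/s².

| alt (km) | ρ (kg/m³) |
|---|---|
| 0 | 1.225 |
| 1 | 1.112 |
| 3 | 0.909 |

At 1 km, from the table: ρ = 1.112 kg/m³.
In steady level flight, lift balances weight: W = mg = 262 × 9.81 = 2570.2 N.
q = ½ρv² = ½ × 1.112 × 23.6² = 309.7 Pa.
CL = W/(q·S) = 2570.2 / (309.7 × 13) = 0.6385.

CL = 0.638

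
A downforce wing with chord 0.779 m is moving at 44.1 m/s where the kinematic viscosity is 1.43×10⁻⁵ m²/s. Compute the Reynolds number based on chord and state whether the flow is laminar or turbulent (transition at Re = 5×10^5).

Re = v·c/ν = 44.1 × 0.779 / (1.43×10⁻⁵) = 2.4×10^6
Since 2.4×10^6 > 5×10^5, the flow is turbulent.

Re = 2.4×10^6 (turbulent)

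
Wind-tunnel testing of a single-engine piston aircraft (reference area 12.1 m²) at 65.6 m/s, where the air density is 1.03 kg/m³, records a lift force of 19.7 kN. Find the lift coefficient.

CL = 0.735

From L = ½ρv²S·CL, rearranging gives CL = 2L/(ρv²S).
CL = 2 × 19700 / (1.03 × 65.6² × 12.1) = 0.735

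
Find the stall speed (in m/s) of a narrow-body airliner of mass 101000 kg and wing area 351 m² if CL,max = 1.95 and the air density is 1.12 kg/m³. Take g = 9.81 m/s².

At stall, lift equals weight: L = W = m·g = 101000 × 9.81 = 9.908×10^5 N.
From L = ½ρV²S·CL,max = W: V_stall = √(2W/(ρSCL,max)) = √(2·9.908×10^5/(1.12·351·1.95))
V_stall = √2585 = 50.8 m/s

V_stall = 50.8 m/s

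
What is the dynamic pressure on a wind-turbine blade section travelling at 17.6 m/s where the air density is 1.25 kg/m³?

q = 194 Pa

q = ½ρv² = ½ × 1.25 × 17.6² = 194 Pa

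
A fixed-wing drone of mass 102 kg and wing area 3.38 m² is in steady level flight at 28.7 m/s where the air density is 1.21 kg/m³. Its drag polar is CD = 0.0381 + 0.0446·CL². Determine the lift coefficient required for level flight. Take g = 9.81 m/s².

CL = 0.594

In steady level flight, lift balances weight: W = mg = 102 × 9.81 = 1000.6 N.
q = ½ρv² = ½ × 1.21 × 28.7² = 498.3 Pa.
CL = W/(q·S) = 1000.6 / (498.3 × 3.38) = 0.5941.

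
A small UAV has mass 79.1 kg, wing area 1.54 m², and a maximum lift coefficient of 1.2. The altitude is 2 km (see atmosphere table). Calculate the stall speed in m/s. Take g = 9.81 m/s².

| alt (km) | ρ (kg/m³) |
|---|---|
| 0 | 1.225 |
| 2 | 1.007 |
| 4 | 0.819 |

At 2 km, from the table: ρ = 1.007 kg/m³.
Weight W = mg = 79.1 × 9.81 = 776 N.
V_stall = √(2W/(ρ·S·CL,max)) = √(2 × 776 / (1.007 × 1.54 × 1.2))
V_stall = √834 = 28.9 m/s

V_stall = 28.9 m/s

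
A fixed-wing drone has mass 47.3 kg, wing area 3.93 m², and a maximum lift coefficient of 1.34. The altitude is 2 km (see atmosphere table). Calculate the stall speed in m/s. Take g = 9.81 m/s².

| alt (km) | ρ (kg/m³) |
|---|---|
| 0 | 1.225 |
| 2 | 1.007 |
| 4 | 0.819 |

V_stall = 13.2 m/s

At 2 km, from the table: ρ = 1.007 kg/m³.
Stall occurs when L = W at CL,max. W = mg = 47.3 × 9.81 = 464 N.
V_stall = √(2W/(ρ·S·CL,max)) = √(2 × 464 / (1.007 × 3.93 × 1.34))
V_stall = √175 = 13.2 m/s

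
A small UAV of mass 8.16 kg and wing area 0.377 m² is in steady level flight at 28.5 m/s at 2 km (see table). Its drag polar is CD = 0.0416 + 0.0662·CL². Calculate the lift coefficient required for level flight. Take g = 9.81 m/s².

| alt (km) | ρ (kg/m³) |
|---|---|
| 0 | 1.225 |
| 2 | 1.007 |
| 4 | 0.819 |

CL = 0.519

At 2 km, from the table: ρ = 1.007 kg/m³.
Level flight ⇒ L = W = m·g = 8.16 × 9.81 = 80.05 N.
q = ½ρv² = ½ × 1.007 × 28.5² = 409 Pa.
CL = 2W/(ρv²S) = 2×80.05/(1.007×28.5²×0.377) = 0.5192.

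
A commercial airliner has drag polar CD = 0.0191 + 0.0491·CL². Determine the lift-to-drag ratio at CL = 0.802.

CD = 0.0191 + 0.0491 × 0.802² = 0.05068
L/D = CL/CD = 0.802 / 0.05068 = 15.8

L/D = 15.8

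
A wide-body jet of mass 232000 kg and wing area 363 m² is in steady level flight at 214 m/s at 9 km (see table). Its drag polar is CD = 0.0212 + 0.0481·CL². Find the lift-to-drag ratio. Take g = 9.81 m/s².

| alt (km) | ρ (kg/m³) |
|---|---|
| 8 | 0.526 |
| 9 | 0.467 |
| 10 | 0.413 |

At 9 km, from the table: ρ = 0.467 kg/m³.
Level flight ⇒ L = W = m·g = 232000 × 9.81 = 2.2759×10^6 N.
q = ½ρv² = ½ × 0.467 × 214² = 10690 Pa.
Required CL = L/(qS) = 2.2759×10^6/(10690·363) = 0.5863.
CD = 0.0212 + 0.0481 × 0.5863² = 0.03774.
L/D = CL/CD = 0.5863 / 0.03774 = 15.5

L/D = 15.5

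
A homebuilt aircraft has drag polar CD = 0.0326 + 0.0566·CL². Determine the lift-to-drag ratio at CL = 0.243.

L/D = 6.76

CD = 0.0326 + 0.0566 × 0.243² = 0.03594
L/D = CL/CD = 0.243 / 0.03594 = 6.76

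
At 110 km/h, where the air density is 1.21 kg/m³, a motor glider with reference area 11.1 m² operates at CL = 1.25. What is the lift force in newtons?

Convert speed: v = 110 km/h ÷ 3.6 = 30.56 m/s.
L = ½ρv²S·CL = ½ × 1.21 × 30.56² × 11.1 × 1.25 = 7840 N ≈ 7.84 kN

L = 7840 N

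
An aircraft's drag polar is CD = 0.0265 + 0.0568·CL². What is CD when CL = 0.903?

CD = 0.0728

CD = 0.0265 + 0.0568 × 0.903² = 0.0265 + 0.04632 = 0.0728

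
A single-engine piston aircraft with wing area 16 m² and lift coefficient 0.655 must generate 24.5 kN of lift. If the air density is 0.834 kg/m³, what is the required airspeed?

L = ½ρv²S·CL ⇒ v = √(2L/(ρ·S·CL))
v = √(2 × 24500 / (0.834 × 16 × 0.655)) = √5606 = 74.9 m/s

v = 74.9 m/s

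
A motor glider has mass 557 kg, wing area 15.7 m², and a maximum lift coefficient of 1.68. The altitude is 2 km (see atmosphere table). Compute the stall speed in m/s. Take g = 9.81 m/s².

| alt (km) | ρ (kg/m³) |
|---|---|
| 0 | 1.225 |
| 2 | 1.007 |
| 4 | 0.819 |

V_stall = 20.3 m/s

At 2 km, from the table: ρ = 1.007 kg/m³.
Weight W = mg = 557 × 9.81 = 5464 N.
V_stall = √(2W/(ρ·S·CL,max)) = √(2 × 5464 / (1.007 × 15.7 × 1.68))
V_stall = √411.4 = 20.3 m/s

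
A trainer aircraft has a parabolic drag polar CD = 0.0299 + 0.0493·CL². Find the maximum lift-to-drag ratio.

For CD = CD0 + K·CL², (L/D)max occurs at CL* = √(CD0/K) and equals 1/(2√(K·CD0)).
(L/D)max = 1/(2√(0.0493 × 0.0299)) = 1/(2 × 0.03839) = 13

(L/D)max = 13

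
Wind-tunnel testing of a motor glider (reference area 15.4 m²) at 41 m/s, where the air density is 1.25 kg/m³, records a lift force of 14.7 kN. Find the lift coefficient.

From L = ½ρv²S·CL, rearranging gives CL = 2L/(ρv²S).
CL = 2 × 14700 / (1.25 × 41² × 15.4) = 0.909

CL = 0.909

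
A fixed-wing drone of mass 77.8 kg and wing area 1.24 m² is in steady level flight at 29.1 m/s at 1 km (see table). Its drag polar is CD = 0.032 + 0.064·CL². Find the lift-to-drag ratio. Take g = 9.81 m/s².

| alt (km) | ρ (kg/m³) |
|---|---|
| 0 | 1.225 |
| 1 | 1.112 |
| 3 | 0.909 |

At 1 km, from the table: ρ = 1.112 kg/m³.
Level flight ⇒ L = W = m·g = 77.8 × 9.81 = 763.22 N.
q = ½ρv² = ½ × 1.112 × 29.1² = 470.8 Pa.
CL = 2W/(ρv²S) = 2×763.22/(1.112×29.1²×1.24) = 1.307.
CD = 0.032 + 0.064 × 1.307² = 0.1414.
L/D = CL/CD = 1.307 / 0.1414 = 9.25

L/D = 9.25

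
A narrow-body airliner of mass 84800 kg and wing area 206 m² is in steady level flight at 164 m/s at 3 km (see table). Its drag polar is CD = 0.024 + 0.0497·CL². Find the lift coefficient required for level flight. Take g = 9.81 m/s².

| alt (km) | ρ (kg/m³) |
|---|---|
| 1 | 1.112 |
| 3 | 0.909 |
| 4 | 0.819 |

CL = 0.33

At 3 km, from the table: ρ = 0.909 kg/m³.
Level flight ⇒ L = W = m·g = 84800 × 9.81 = 8.3189×10^5 N.
Dynamic pressure q = 0.5 × 0.909 × 164² = 12220 Pa.
CL = W/(q·S) = 8.3189×10^5 / (12220 × 206) = 0.3304.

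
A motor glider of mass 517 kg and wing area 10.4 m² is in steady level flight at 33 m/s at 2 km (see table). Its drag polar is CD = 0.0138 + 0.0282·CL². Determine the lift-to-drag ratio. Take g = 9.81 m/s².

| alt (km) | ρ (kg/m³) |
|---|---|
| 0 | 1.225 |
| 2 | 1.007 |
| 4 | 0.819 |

At 2 km, from the table: ρ = 1.007 kg/m³.
Level flight ⇒ L = W = m·g = 517 × 9.81 = 5071.8 N.
q = ½ρv² = ½ × 1.007 × 33² = 548.3 Pa.
Required CL = L/(qS) = 5071.8/(548.3·10.4) = 0.8894.
CD = 0.0138 + 0.0282 × 0.8894² = 0.03611.
L/D = CL/CD = 0.8894 / 0.03611 = 24.6

L/D = 24.6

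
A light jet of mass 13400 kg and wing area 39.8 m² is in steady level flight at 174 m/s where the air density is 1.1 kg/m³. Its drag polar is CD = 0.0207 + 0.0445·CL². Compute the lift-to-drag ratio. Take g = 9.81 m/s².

Weight W = mg = 13400 × 9.81 = 1.3145×10^5 N; in level flight L = W.
q = ½ρv² = ½ × 1.1 × 174² = 16650 Pa.
CL = W/(q·S) = 1.3145×10^5 / (16650 × 39.8) = 0.1983.
CD = 0.0207 + 0.0445 × 0.1983² = 0.02245.
L/D = CL/CD = 0.1983 / 0.02245 = 8.83

L/D = 8.83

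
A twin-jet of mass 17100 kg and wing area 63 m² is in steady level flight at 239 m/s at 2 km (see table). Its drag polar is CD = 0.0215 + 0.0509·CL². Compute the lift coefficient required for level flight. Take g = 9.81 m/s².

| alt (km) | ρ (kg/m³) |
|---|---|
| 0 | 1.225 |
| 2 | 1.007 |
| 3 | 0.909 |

CL = 0.0926

At 2 km, from the table: ρ = 1.007 kg/m³.
In steady level flight, lift balances weight: W = mg = 17100 × 9.81 = 1.6775×10^5 N.
q = ½ρv² = ½ × 1.007 × 239² = 28760 Pa.
Required CL = L/(qS) = 1.6775×10^5/(28760·63) = 0.09258.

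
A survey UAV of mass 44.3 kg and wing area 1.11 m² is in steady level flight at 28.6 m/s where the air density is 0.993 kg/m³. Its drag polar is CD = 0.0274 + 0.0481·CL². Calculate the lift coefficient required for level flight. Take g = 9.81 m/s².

Level flight ⇒ L = W = m·g = 44.3 × 9.81 = 434.58 N.
Dynamic pressure q = 0.5 × 0.993 × 28.6² = 406.1 Pa.
Required CL = L/(qS) = 434.58/(406.1·1.11) = 0.964.

CL = 0.964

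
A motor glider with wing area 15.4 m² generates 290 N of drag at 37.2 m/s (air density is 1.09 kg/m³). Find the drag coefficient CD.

From D = ½ρv²S·CD, rearranging gives CD = 2D/(ρv²S).
CD = 2 × 290 / (1.09 × 37.2² × 15.4) = 0.025

CD = 0.025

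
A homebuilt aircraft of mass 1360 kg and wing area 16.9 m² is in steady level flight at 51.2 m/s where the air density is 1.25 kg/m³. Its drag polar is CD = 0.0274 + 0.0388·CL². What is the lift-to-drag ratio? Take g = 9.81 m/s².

Level flight ⇒ L = W = m·g = 1360 × 9.81 = 13342 N.
q = ½ρv² = ½ × 1.25 × 51.2² = 1638 Pa.
Required CL = L/(qS) = 13342/(1638·16.9) = 0.4818.
CD = 0.0274 + 0.0388 × 0.4818² = 0.03641.
L/D = CL/CD = 0.4818 / 0.03641 = 13.2

L/D = 13.2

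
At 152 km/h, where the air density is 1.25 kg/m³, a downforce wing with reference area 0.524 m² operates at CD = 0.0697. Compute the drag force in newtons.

D = 40.7 N

Convert speed: v = 152 km/h ÷ 3.6 = 42.22 m/s.
Dynamic pressure q = ½ρv² = ½ × 1.25 × 42.22² = 1114 Pa.
D = q·S·CD = 1114 × 0.524 × 0.0697 = 40.7 N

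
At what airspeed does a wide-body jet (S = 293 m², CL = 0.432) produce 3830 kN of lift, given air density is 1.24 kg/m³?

v = 221 m/s

L = ½ρv²S·CL ⇒ v = √(2L/(ρ·S·CL))
v = √(2 × 3.83×10^6 / (1.24 × 293 × 0.432)) = √48800 = 221 m/s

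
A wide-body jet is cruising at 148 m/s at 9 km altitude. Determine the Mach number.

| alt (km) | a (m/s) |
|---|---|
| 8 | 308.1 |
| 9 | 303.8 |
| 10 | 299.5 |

M = 0.487

At 9 km, from the table: a = 303.8 m/s.
M = v/a = 148 / 303.8 = 0.487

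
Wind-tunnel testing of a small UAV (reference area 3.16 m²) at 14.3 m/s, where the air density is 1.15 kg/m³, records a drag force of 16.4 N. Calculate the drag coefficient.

CD = 0.0441

From D = ½ρv²S·CD, rearranging gives CD = 2D/(ρv²S).
CD = 2 × 16.4 / (1.15 × 14.3² × 3.16) = 0.0441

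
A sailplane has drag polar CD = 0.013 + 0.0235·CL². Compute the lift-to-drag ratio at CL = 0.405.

CD = 0.013 + 0.0235 × 0.405² = 0.01685
L/D = CL/CD = 0.405 / 0.01685 = 24

L/D = 24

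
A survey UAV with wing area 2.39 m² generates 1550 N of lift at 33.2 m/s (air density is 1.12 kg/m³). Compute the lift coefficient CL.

CL = 1.05

From L = ½ρv²S·CL, rearranging gives CL = 2L/(ρv²S).
CL = 2 × 1550 / (1.12 × 33.2² × 2.39) = 1.05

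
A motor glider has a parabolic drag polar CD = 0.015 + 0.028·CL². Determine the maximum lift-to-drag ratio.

For CD = CD0 + K·CL², (L/D)max occurs at CL* = √(CD0/K) and equals 1/(2√(K·CD0)).
(L/D)max = 1/(2√(0.028 × 0.015)) = 1/(2 × 0.02049) = 24.4

(L/D)max = 24.4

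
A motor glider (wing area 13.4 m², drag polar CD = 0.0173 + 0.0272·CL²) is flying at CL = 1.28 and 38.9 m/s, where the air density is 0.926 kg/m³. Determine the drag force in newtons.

D = 581 N

CD = 0.0173 + 0.0272 × 1.28² = 0.06186
D = ½ρv²S·CD = ½ × 0.926 × 38.9² × 13.4 × 0.06186 = 581 N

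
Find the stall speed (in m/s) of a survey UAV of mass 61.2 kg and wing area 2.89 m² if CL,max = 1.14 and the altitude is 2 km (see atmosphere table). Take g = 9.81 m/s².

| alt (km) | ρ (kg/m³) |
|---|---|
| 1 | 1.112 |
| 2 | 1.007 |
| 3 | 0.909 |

V_stall = 19 m/s

At 2 km, from the table: ρ = 1.007 kg/m³.
At stall, lift equals weight: L = W = m·g = 61.2 × 9.81 = 600.4 N.
V_stall = √(2W/(ρ·S·CL,max)) = √(2 × 600.4 / (1.007 × 2.89 × 1.14))
V_stall = √361.9 = 19 m/s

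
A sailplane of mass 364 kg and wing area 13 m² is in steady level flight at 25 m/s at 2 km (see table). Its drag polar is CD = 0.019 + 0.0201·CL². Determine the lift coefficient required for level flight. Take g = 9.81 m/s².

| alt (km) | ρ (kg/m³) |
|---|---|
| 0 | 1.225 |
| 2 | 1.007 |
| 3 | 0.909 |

CL = 0.873

At 2 km, from the table: ρ = 1.007 kg/m³.
Weight W = mg = 364 × 9.81 = 3570.8 N; in level flight L = W.
Dynamic pressure q = 0.5 × 1.007 × 25² = 314.7 Pa.
CL = W/(q·S) = 3570.8 / (314.7 × 13) = 0.8729.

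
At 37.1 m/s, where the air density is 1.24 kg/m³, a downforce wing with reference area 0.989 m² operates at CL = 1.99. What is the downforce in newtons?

L = ½ρv²S·CL = ½ × 1.24 × 37.1² × 0.989 × 1.99 = 1680 N

L = 1680 N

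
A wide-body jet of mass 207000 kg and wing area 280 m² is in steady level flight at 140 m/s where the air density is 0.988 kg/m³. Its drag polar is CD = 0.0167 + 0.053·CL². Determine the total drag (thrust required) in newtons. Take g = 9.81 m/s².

D = 1.26×10^5 N

Weight W = mg = 207000 × 9.81 = 2.0307×10^6 N; in level flight L = W.
Dynamic pressure q = 0.5 × 0.988 × 140² = 9682 Pa.
CL = 2W/(ρv²S) = 2×2.0307×10^6/(0.988×140²×280) = 0.749.
CD = 0.0167 + 0.053 × 0.749² = 0.04644.
D = q·S·CD = 9682 × 280 × 0.04644 = 1.259×10^5 N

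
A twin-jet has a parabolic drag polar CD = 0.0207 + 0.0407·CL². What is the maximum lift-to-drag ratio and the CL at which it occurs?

For CD = CD0 + K·CL², (L/D)max occurs at CL* = √(CD0/K) and equals 1/(2√(K·CD0)).
(L/D)max = 1/(2√(0.0407 × 0.0207)) = 1/(2 × 0.02903) = 17.2
CL* = √(0.0207/0.0407) = 0.713

(L/D)max = 17.2, at CL = 0.713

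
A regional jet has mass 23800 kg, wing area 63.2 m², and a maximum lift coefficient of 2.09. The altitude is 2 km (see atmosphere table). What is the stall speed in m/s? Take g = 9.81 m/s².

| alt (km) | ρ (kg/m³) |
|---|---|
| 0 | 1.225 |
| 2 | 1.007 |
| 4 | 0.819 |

At 2 km, from the table: ρ = 1.007 kg/m³.
Weight W = mg = 23800 × 9.81 = 2.335×10^5 N.
From L = ½ρV²S·CL,max = W: V_stall = √(2W/(ρSCL,max)) = √(2·2.335×10^5/(1.007·63.2·2.09))
V_stall = √3511 = 59.3 m/s

V_stall = 59.3 m/s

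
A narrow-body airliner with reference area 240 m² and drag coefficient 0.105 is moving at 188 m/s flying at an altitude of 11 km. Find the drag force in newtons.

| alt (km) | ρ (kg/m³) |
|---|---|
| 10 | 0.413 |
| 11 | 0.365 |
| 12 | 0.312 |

At 11 km, from the table: ρ = 0.365 kg/m³.
D = ½ρv²S·CD = ½ × 0.365 × 188² × 240 × 0.105 = 1.63×10^5 N ≈ 163 kN

D = 1.63×10^5 N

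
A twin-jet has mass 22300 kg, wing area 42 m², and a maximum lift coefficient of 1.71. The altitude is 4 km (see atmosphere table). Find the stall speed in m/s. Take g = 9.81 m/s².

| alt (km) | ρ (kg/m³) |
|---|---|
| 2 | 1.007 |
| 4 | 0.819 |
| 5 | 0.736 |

V_stall = 86.2 m/s

At 4 km, from the table: ρ = 0.819 kg/m³.
Stall occurs when L = W at CL,max. W = mg = 22300 × 9.81 = 2.188×10^5 N.
From L = ½ρV²S·CL,max = W: V_stall = √(2W/(ρSCL,max)) = √(2·2.188×10^5/(0.819·42·1.71))
V_stall = √7438 = 86.2 m/s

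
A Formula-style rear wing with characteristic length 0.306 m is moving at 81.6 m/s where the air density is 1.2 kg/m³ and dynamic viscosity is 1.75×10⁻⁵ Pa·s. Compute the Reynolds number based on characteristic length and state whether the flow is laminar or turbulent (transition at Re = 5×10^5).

Re = 1.71×10^6 (turbulent)

Re = ρ·v·c/μ = 1.2 × 81.6 × 0.306 / (1.75×10⁻⁵) = 1.71×10^6
Since 1.71×10^6 > 5×10^5, the flow is turbulent.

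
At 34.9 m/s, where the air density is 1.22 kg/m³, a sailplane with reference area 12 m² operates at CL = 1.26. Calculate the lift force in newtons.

L = ½ρv²S·CL = ½ × 1.22 × 34.9² × 12 × 1.26 = 11200 N ≈ 11.2 kN

L = 11200 N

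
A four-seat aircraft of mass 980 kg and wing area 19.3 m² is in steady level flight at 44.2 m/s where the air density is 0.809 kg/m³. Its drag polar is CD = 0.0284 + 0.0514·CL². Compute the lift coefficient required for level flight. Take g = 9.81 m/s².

In steady level flight, lift balances weight: W = mg = 980 × 9.81 = 9613.8 N.
Dynamic pressure q = 0.5 × 0.809 × 44.2² = 790.2 Pa.
Required CL = L/(qS) = 9613.8/(790.2·19.3) = 0.6303.

CL = 0.63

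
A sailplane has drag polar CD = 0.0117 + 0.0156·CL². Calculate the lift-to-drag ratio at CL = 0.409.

L/D = 28.6

CD = 0.0117 + 0.0156 × 0.409² = 0.01431
L/D = CL/CD = 0.409 / 0.01431 = 28.6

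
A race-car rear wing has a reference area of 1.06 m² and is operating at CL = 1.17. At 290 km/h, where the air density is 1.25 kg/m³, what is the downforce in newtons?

Convert speed: v = 290 km/h ÷ 3.6 = 80.56 m/s.
Dynamic pressure q = ½ρv² = ½ × 1.25 × 80.56² = 4056 Pa.
L = q·S·CL = 4056 × 1.06 × 1.17 = 5030 N ≈ 5.03 kN

L = 5030 N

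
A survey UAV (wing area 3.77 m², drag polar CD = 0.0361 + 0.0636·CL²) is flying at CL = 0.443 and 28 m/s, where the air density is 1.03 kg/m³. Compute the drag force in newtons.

D = 73.9 N

CD = 0.0361 + 0.0636 × 0.443² = 0.04858
D = ½ρv²S·CD = ½ × 1.03 × 28² × 3.77 × 0.04858 = 73.9 N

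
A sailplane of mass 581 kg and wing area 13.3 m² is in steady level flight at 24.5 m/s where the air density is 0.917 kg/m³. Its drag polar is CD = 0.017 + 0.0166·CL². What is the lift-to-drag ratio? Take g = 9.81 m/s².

L/D = 27.2

Level flight ⇒ L = W = m·g = 581 × 9.81 = 5699.6 N.
q = ½ρv² = ½ × 0.917 × 24.5² = 275.2 Pa.
Required CL = L/(qS) = 5699.6/(275.2·13.3) = 1.557.
CD = 0.017 + 0.0166 × 1.557² = 0.05725.
L/D = CL/CD = 1.557 / 0.05725 = 27.2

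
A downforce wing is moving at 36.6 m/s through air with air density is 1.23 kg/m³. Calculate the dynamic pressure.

q = 824 Pa

q = ½ρv² = ½ × 1.23 × 36.6² = 824 Pa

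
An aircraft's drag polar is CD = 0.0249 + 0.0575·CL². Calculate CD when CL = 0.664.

CD = 0.0249 + 0.0575 × 0.664² = 0.0249 + 0.02535 = 0.0503

CD = 0.0503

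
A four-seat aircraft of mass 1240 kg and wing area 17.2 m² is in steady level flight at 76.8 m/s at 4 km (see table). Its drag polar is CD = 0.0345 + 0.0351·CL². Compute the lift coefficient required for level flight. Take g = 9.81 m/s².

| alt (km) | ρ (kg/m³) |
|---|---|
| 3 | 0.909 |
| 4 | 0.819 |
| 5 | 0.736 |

At 4 km, from the table: ρ = 0.819 kg/m³.
Weight W = mg = 1240 × 9.81 = 12164 N; in level flight L = W.
q = ½ρv² = ½ × 0.819 × 76.8² = 2415 Pa.
CL = W/(q·S) = 12164 / (2415 × 17.2) = 0.2928.

CL = 0.293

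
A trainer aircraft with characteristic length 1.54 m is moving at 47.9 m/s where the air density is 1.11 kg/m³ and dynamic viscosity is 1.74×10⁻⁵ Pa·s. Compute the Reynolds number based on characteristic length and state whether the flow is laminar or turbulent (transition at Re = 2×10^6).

Re = 4.71×10^6 (turbulent)

Re = ρ·v·c/μ = 1.11 × 47.9 × 1.54 / (1.74×10⁻⁵) = 4.71×10^6
Since 4.71×10^6 > 2×10^6, the flow is turbulent.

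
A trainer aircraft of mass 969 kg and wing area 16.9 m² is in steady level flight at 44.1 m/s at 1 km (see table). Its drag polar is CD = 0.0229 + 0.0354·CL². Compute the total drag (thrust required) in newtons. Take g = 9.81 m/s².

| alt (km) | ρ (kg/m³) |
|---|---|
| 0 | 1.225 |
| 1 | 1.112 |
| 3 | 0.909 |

D = 594 N

At 1 km, from the table: ρ = 1.112 kg/m³.
Weight W = mg = 969 × 9.81 = 9505.9 N; in level flight L = W.
q = ½ρv² = ½ × 1.112 × 44.1² = 1081 Pa.
CL = W/(q·S) = 9505.9 / (1081 × 16.9) = 0.5202.
CD = 0.0229 + 0.0354 × 0.5202² = 0.03248.
D = q·S·CD = 1081 × 16.9 × 0.03248 = 593.5 N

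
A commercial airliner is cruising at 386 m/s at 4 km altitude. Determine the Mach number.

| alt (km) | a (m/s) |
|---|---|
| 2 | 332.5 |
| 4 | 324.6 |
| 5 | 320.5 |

M = 1.19

At 4 km, from the table: a = 324.6 m/s.
M = v/a = 386 / 324.6 = 1.19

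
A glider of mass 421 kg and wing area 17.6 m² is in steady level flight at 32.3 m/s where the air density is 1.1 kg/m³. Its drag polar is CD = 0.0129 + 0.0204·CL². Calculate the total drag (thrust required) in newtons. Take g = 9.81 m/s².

D = 165 N

In steady level flight, lift balances weight: W = mg = 421 × 9.81 = 4130 N.
q = ½ρv² = ½ × 1.1 × 32.3² = 573.8 Pa.
CL = 2W/(ρv²S) = 2×4130/(1.1×32.3²×17.6) = 0.409.
CD = 0.0129 + 0.0204 × 0.409² = 0.01631.
D = q·S·CD = 573.8 × 17.6 × 0.01631 = 164.7 N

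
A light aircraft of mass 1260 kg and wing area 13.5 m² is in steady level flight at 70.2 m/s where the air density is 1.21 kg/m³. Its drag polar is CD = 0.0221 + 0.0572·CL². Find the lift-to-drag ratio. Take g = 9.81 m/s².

L/D = 11.2

Weight W = mg = 1260 × 9.81 = 12361 N; in level flight L = W.
Dynamic pressure q = 0.5 × 1.21 × 70.2² = 2981 Pa.
Required CL = L/(qS) = 12361/(2981·13.5) = 0.3071.
CD = 0.0221 + 0.0572 × 0.3071² = 0.02749.
L/D = CL/CD = 0.3071 / 0.02749 = 11.2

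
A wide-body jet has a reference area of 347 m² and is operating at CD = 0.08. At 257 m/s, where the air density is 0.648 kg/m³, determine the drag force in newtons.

D = ½ρv²S·CD = ½ × 0.648 × 257² × 347 × 0.08 = 5.94×10^5 N ≈ 594 kN

D = 5.94×10^5 N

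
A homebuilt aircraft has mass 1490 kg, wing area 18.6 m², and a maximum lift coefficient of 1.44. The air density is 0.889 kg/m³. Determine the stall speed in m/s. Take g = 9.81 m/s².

At stall, lift equals weight: L = W = m·g = 1490 × 9.81 = 14620 N.
V_stall = √(2W/(ρ·S·CL,max)) = √(2 × 14620 / (0.889 × 18.6 × 1.44))
V_stall = √1228 = 35 m/s

V_stall = 35 m/s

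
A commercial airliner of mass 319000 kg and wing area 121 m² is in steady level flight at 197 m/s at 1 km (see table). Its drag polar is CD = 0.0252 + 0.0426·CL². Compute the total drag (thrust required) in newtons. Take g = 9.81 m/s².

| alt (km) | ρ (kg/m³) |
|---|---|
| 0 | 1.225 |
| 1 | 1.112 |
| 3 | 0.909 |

At 1 km, from the table: ρ = 1.112 kg/m³.
Level flight ⇒ L = W = m·g = 319000 × 9.81 = 3.1294×10^6 N.
q = ½ρv² = ½ × 1.112 × 197² = 21580 Pa.
CL = 2W/(ρv²S) = 2×3.1294×10^6/(1.112×197²×121) = 1.199.
CD = 0.0252 + 0.0426 × 1.199² = 0.0864.
D = q·S·CD = 21580 × 121 × 0.0864 = 2.256×10^5 N

D = 2.26×10^5 N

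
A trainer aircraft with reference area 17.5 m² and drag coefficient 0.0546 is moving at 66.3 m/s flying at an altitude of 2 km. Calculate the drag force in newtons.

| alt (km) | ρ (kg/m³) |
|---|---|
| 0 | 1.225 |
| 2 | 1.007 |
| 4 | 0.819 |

D = 2110 N

At 2 km, from the table: ρ = 1.007 kg/m³.
Dynamic pressure q = ½ρv² = ½ × 1.007 × 66.3² = 2213 Pa.
D = q·S·CD = 2213 × 17.5 × 0.0546 = 2110 N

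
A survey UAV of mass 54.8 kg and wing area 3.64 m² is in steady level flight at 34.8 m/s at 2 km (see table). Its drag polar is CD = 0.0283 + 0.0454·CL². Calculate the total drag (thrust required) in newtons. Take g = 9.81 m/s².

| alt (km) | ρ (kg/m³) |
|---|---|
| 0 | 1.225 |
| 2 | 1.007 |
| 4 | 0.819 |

D = 68.7 N

At 2 km, from the table: ρ = 1.007 kg/m³.
Weight W = mg = 54.8 × 9.81 = 537.59 N; in level flight L = W.
Dynamic pressure q = 0.5 × 1.007 × 34.8² = 609.8 Pa.
CL = 2W/(ρv²S) = 2×537.59/(1.007×34.8²×3.64) = 0.2422.
CD = 0.0283 + 0.0454 × 0.2422² = 0.03096.
D = q·S·CD = 609.8 × 3.64 × 0.03096 = 68.72 N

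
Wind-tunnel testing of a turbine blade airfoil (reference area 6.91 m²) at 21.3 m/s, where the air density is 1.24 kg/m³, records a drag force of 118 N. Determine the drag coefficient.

CD = 0.0607

From D = ½ρv²S·CD, rearranging gives CD = 2D/(ρv²S).
CD = 2 × 118 / (1.24 × 21.3² × 6.91) = 0.0607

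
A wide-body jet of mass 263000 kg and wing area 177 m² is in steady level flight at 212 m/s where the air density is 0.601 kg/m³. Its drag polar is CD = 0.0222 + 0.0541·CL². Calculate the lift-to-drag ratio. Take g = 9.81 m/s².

Level flight ⇒ L = W = m·g = 263000 × 9.81 = 2.58×10^6 N.
Dynamic pressure q = 0.5 × 0.601 × 212² = 13510 Pa.
CL = 2W/(ρv²S) = 2×2.58×10^6/(0.601×212²×177) = 1.079.
CD = 0.0222 + 0.0541 × 1.079² = 0.08522.
L/D = CL/CD = 1.079 / 0.08522 = 12.7

L/D = 12.7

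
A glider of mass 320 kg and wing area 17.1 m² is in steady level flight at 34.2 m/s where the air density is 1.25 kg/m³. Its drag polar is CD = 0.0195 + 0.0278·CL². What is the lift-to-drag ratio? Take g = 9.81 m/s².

L/D = 11.8

Level flight ⇒ L = W = m·g = 320 × 9.81 = 3139.2 N.
q = ½ρv² = ½ × 1.25 × 34.2² = 731 Pa.
Required CL = L/(qS) = 3139.2/(731·17.1) = 0.2511.
CD = 0.0195 + 0.0278 × 0.2511² = 0.02125.
L/D = CL/CD = 0.2511 / 0.02125 = 11.8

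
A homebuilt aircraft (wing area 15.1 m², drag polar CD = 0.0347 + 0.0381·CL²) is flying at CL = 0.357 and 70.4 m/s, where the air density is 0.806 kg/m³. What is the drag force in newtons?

D = 1190 N

CD = 0.0347 + 0.0381 × 0.357² = 0.03956
D = ½ρv²S·CD = ½ × 0.806 × 70.4² × 15.1 × 0.03956 = 1190 N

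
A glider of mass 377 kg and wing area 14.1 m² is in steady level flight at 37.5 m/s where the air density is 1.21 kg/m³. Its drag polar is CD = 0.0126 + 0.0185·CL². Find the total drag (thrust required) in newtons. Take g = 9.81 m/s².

Level flight ⇒ L = W = m·g = 377 × 9.81 = 3698.4 N.
Dynamic pressure q = 0.5 × 1.21 × 37.5² = 850.8 Pa.
CL = W/(q·S) = 3698.4 / (850.8 × 14.1) = 0.3083.
CD = 0.0126 + 0.0185 × 0.3083² = 0.01436.
D = q·S·CD = 850.8 × 14.1 × 0.01436 = 172.2 N

D = 172 N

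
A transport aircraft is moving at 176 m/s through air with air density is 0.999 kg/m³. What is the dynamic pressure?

q = 15500 Pa

q = ½ρv² = ½ × 0.999 × 176² = 15500 Pa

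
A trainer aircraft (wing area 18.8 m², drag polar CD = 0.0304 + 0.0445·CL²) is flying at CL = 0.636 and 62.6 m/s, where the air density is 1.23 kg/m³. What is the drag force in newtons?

D = 2190 N

CD = 0.0304 + 0.0445 × 0.636² = 0.0484
D = ½ρv²S·CD = ½ × 1.23 × 62.6² × 18.8 × 0.0484 = 2190 N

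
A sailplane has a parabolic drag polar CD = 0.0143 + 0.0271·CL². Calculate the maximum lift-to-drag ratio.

For CD = CD0 + K·CL², (L/D)max occurs at CL* = √(CD0/K) and equals 1/(2√(K·CD0)).
(L/D)max = 1/(2√(0.0271 × 0.0143)) = 1/(2 × 0.01969) = 25.4

(L/D)max = 25.4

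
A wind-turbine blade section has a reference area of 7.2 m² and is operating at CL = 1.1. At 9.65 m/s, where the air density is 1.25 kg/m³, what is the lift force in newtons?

L = 461 N

Dynamic pressure q = ½ρv² = ½ × 1.25 × 9.65² = 58.2 Pa.
L = q·S·CL = 58.2 × 7.2 × 1.1 = 461 N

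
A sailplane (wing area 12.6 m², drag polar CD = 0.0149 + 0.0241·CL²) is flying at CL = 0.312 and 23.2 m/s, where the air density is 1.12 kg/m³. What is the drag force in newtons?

D = 65.5 N

CD = 0.0149 + 0.0241 × 0.312² = 0.01725
D = ½ρv²S·CD = ½ × 1.12 × 23.2² × 12.6 × 0.01725 = 65.5 N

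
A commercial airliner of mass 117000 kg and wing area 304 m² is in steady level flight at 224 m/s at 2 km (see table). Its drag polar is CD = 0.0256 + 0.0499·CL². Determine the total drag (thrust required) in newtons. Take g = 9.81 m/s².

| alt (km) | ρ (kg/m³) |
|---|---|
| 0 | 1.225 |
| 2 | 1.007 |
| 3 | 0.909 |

D = 2.05×10^5 N

At 2 km, from the table: ρ = 1.007 kg/m³.
Weight W = mg = 117000 × 9.81 = 1.1478×10^6 N; in level flight L = W.
Dynamic pressure q = 0.5 × 1.007 × 224² = 25260 Pa.
CL = 2W/(ρv²S) = 2×1.1478×10^6/(1.007×224²×304) = 0.1494.
CD = 0.0256 + 0.0499 × 0.1494² = 0.02671.
D = q·S·CD = 25260 × 304 × 0.02671 = 2.052×10^5 N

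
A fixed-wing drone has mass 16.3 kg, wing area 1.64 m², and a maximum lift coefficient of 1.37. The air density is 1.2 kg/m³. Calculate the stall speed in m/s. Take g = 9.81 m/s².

V_stall = 10.9 m/s

At stall, lift equals weight: L = W = m·g = 16.3 × 9.81 = 159.9 N.
From L = ½ρV²S·CL,max = W: V_stall = √(2W/(ρSCL,max)) = √(2·159.9/(1.2·1.64·1.37))
V_stall = √118.6 = 10.9 m/s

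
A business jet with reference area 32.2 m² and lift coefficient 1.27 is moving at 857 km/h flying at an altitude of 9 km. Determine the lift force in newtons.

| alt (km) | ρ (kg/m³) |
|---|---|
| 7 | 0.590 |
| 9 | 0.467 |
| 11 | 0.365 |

At 9 km, from the table: ρ = 0.467 kg/m³.
Convert speed: v = 857 km/h ÷ 3.6 = 238.1 m/s.
Dynamic pressure q = ½ρv² = ½ × 0.467 × 238.1² = 13230 Pa.
L = q·S·CL = 13230 × 32.2 × 1.27 = 5.41×10^5 N ≈ 541 kN

L = 5.41×10^5 N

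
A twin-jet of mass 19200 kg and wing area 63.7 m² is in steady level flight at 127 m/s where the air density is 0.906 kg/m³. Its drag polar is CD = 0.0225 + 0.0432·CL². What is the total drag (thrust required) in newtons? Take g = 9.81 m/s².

Weight W = mg = 19200 × 9.81 = 1.8835×10^5 N; in level flight L = W.
q = ½ρv² = ½ × 0.906 × 127² = 7306 Pa.
CL = 2W/(ρv²S) = 2×1.8835×10^5/(0.906×127²×63.7) = 0.4047.
CD = 0.0225 + 0.0432 × 0.4047² = 0.02958.
D = q·S·CD = 7306 × 63.7 × 0.02958 = 13760 N

D = 13800 N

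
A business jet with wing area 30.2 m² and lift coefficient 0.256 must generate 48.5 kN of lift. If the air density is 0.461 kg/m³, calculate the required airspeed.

L = ½ρv²S·CL ⇒ v = √(2L/(ρ·S·CL))
v = √(2 × 48500 / (0.461 × 30.2 × 0.256)) = √27220 = 165 m/s

v = 165 m/s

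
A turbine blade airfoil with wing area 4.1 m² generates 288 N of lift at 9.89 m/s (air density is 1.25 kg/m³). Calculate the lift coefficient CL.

From L = ½ρv²S·CL, rearranging gives CL = 2L/(ρv²S).
CL = 2 × 288 / (1.25 × 9.89² × 4.1) = 1.15

CL = 1.15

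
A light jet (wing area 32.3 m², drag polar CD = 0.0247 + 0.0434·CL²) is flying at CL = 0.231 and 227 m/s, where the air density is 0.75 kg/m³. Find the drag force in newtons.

D = 16900 N

CD = 0.0247 + 0.0434 × 0.231² = 0.02702
D = ½ρv²S·CD = ½ × 0.75 × 227² × 32.3 × 0.02702 = 16900 N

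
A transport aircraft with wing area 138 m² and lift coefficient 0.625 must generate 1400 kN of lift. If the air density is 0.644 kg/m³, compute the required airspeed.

L = ½ρv²S·CL ⇒ v = √(2L/(ρ·S·CL))
v = √(2 × 1.4×10^6 / (0.644 × 138 × 0.625)) = √50410 = 225 m/s

v = 225 m/s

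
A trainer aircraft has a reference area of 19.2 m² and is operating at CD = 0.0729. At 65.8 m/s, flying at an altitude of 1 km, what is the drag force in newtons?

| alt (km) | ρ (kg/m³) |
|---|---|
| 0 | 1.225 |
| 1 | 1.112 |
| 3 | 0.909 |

D = 3370 N

At 1 km, from the table: ρ = 1.112 kg/m³.
D = ½ρv²S·CD = ½ × 1.112 × 65.8² × 19.2 × 0.0729 = 3370 N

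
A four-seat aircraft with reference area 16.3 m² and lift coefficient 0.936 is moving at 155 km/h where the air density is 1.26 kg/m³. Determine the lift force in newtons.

L = 17800 N

Convert speed: v = 155 km/h ÷ 3.6 = 43.06 m/s.
Dynamic pressure q = ½ρv² = ½ × 1.26 × 43.06² = 1168 Pa.
L = q·S·CL = 1168 × 16.3 × 0.936 = 17800 N ≈ 17.8 kN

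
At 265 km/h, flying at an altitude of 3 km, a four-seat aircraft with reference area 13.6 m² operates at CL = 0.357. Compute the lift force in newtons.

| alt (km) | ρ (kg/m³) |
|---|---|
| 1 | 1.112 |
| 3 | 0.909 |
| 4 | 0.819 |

At 3 km, from the table: ρ = 0.909 kg/m³.
Convert speed: v = 265 km/h ÷ 3.6 = 73.61 m/s.
L = ½ρv²S·CL = ½ × 0.909 × 73.61² × 13.6 × 0.357 = 12000 N ≈ 12 kN

L = 12000 N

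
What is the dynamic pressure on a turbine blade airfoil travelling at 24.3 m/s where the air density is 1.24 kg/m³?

q = 366 Pa

q = ½ρv² = ½ × 1.24 × 24.3² = 366 Pa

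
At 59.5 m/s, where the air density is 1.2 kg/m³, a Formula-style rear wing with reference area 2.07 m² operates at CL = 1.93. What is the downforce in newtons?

L = 8490 N

L = ½ρv²S·CL = ½ × 1.2 × 59.5² × 2.07 × 1.93 = 8490 N ≈ 8.49 kN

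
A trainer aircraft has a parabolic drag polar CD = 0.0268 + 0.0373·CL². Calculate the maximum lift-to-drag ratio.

For CD = CD0 + K·CL², (L/D)max occurs at CL* = √(CD0/K) and equals 1/(2√(K·CD0)).
(L/D)max = 1/(2√(0.0373 × 0.0268)) = 1/(2 × 0.03162) = 15.8

(L/D)max = 15.8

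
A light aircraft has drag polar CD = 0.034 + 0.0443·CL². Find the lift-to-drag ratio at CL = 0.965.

CD = 0.034 + 0.0443 × 0.965² = 0.07525
L/D = CL/CD = 0.965 / 0.07525 = 12.8

L/D = 12.8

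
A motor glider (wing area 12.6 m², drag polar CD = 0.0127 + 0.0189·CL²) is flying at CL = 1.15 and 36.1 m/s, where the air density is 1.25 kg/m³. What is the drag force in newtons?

D = 387 N

CD = 0.0127 + 0.0189 × 1.15² = 0.0377
D = ½ρv²S·CD = ½ × 1.25 × 36.1² × 12.6 × 0.0377 = 387 N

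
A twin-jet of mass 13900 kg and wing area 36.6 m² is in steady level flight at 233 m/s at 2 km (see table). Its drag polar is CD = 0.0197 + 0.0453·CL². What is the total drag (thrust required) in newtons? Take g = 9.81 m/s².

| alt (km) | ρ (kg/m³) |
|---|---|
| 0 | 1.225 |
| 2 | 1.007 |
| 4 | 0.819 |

D = 20600 N

At 2 km, from the table: ρ = 1.007 kg/m³.
Level flight ⇒ L = W = m·g = 13900 × 9.81 = 1.3636×10^5 N.
q = ½ρv² = ½ × 1.007 × 233² = 27330 Pa.
CL = 2W/(ρv²S) = 2×1.3636×10^5/(1.007×233²×36.6) = 0.1363.
CD = 0.0197 + 0.0453 × 0.1363² = 0.02054.
D = q·S·CD = 27330 × 36.6 × 0.02054 = 20550 N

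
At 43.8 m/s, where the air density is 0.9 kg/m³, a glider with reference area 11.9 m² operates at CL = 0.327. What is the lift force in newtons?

L = 3360 N

L = ½ρv²S·CL = ½ × 0.9 × 43.8² × 11.9 × 0.327 = 3360 N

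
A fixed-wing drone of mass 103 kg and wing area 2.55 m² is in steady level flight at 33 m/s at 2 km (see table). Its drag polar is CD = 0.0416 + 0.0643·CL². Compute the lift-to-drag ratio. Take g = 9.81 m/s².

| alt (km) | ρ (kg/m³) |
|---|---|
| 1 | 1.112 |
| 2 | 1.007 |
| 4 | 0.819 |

At 2 km, from the table: ρ = 1.007 kg/m³.
Level flight ⇒ L = W = m·g = 103 × 9.81 = 1010.4 N.
q = ½ρv² = ½ × 1.007 × 33² = 548.3 Pa.
Required CL = L/(qS) = 1010.4/(548.3·2.55) = 0.7227.
CD = 0.0416 + 0.0643 × 0.7227² = 0.07518.
L/D = CL/CD = 0.7227 / 0.07518 = 9.61

L/D = 9.61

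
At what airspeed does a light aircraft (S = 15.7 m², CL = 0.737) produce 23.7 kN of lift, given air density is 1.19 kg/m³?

v = 58.7 m/s

L = ½ρv²S·CL ⇒ v = √(2L/(ρ·S·CL))
v = √(2 × 23700 / (1.19 × 15.7 × 0.737)) = √3442 = 58.7 m/s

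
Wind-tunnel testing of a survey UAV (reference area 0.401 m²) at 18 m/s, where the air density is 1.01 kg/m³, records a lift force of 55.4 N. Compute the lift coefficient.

CL = 0.844

From L = ½ρv²S·CL, rearranging gives CL = 2L/(ρv²S).
CL = 2 × 55.4 / (1.01 × 18² × 0.401) = 0.844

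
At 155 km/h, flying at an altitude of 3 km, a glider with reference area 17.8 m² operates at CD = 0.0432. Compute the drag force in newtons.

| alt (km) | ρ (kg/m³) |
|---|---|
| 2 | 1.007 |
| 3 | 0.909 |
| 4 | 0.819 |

At 3 km, from the table: ρ = 0.909 kg/m³.
Convert speed: v = 155 km/h ÷ 3.6 = 43.06 m/s.
Dynamic pressure q = ½ρv² = ½ × 0.909 × 43.06² = 842.5 Pa.
D = q·S·CD = 842.5 × 17.8 × 0.0432 = 648 N

D = 648 N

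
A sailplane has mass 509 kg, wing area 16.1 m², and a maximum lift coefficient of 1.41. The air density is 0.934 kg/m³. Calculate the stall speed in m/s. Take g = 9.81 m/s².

V_stall = 21.7 m/s

Stall occurs when L = W at CL,max. W = mg = 509 × 9.81 = 4993 N.
From L = ½ρV²S·CL,max = W: V_stall = √(2W/(ρSCL,max)) = √(2·4993/(0.934·16.1·1.41))
V_stall = √471 = 21.7 m/s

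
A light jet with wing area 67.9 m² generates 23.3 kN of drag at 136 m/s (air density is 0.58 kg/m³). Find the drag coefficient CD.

From D = ½ρv²S·CD, rearranging gives CD = 2D/(ρv²S).
CD = 2 × 23300 / (0.58 × 136² × 67.9) = 0.064

CD = 0.064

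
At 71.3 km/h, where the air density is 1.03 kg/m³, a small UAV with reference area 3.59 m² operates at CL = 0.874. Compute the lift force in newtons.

Convert speed: v = 71.3 km/h ÷ 3.6 = 19.81 m/s.
Dynamic pressure q = ½ρv² = ½ × 1.03 × 19.81² = 202 Pa.
L = q·S·CL = 202 × 3.59 × 0.874 = 634 N

L = 634 N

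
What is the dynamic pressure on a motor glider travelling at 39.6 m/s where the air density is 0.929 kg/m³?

q = 728 Pa

q = ½ρv² = ½ × 0.929 × 39.6² = 728 Pa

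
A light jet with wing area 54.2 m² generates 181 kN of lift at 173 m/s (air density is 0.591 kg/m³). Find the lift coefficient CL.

From L = ½ρv²S·CL, rearranging gives CL = 2L/(ρv²S).
CL = 2 × 1.81×10^5 / (0.591 × 173² × 54.2) = 0.378

CL = 0.378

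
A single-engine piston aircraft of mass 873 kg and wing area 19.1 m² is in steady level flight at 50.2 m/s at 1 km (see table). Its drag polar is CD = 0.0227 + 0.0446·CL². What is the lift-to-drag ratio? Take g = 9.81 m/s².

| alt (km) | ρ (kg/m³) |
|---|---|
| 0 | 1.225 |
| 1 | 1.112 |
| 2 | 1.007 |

At 1 km, from the table: ρ = 1.112 kg/m³.
Weight W = mg = 873 × 9.81 = 8564.1 N; in level flight L = W.
Dynamic pressure q = 0.5 × 1.112 × 50.2² = 1401 Pa.
CL = W/(q·S) = 8564.1 / (1401 × 19.1) = 0.32.
CD = 0.0227 + 0.0446 × 0.32² = 0.02727.
L/D = CL/CD = 0.32 / 0.02727 = 11.7

L/D = 11.7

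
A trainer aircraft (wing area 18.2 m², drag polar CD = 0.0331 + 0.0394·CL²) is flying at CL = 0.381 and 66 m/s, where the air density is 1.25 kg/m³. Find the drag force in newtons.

D = 1920 N

CD = 0.0331 + 0.0394 × 0.381² = 0.03882
D = ½ρv²S·CD = ½ × 1.25 × 66² × 18.2 × 0.03882 = 1920 N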